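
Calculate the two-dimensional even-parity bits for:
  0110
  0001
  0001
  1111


Row parities: 0110
Column parities: 1001

Row P: 0110, Col P: 1001, Corner: 0


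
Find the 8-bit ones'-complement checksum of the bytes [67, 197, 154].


Sum = 418 mod 256 = 162
Complement = 93

93


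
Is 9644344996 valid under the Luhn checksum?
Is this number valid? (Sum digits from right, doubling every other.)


Luhn sum = 69
69 mod 10 = 9

Invalid (Luhn sum mod 10 = 9)


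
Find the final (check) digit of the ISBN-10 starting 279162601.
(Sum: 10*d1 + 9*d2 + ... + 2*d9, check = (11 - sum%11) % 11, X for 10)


Weighted sum: 234
234 mod 11 = 3

Check digit: 8


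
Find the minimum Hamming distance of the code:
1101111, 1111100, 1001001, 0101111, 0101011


Comparing all pairs, minimum distance: 1
Can detect 0 errors, correct 0 errors

1


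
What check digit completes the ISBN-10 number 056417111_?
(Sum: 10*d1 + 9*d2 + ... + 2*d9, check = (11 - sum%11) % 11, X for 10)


Weighted sum: 171
171 mod 11 = 6

Check digit: 5


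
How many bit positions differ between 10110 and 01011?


XOR: 11101
Count of 1s: 4

4


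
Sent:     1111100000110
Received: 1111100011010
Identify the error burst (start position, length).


XOR: 0000000011100

Burst at position 8, length 3


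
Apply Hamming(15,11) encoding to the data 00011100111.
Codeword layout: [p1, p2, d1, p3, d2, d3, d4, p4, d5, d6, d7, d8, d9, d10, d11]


Parity bits: p1=0, p2=0, p3=0, p4=1

000000111100111


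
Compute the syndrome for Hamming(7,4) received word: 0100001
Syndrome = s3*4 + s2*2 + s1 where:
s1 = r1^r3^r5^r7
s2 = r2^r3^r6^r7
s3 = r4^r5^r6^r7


s1=1, s2=0, s3=1

Syndrome = 5 (error at position 5)


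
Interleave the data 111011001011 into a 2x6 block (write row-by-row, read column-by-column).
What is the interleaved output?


Matrix:
  111011
  001011
Read columns: 101011001111

101011001111


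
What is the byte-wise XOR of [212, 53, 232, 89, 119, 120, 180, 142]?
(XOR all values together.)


XOR chain: 212 ^ 53 ^ 232 ^ 89 ^ 119 ^ 120 ^ 180 ^ 142 = 101

101


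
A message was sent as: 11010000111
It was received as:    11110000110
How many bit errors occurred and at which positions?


XOR: 00100000001

2 error(s) at position(s): 2, 10


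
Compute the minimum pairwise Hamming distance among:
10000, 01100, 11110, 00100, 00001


Comparing all pairs, minimum distance: 1
Can detect 0 errors, correct 0 errors

1


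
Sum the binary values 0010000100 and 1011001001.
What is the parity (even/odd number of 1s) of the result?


0010000100 = 132
1011001001 = 713
Sum = 845 = 1101001101
1s count = 6

even parity (6 ones in 1101001101)


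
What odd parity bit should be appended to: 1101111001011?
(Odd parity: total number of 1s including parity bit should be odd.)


Number of 1s in data: 9
Parity bit: 0

0


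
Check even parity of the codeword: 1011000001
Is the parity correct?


Number of 1s: 4

Yes, parity is correct (4 ones)


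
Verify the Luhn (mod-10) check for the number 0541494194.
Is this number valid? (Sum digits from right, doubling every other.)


Luhn sum = 53
53 mod 10 = 3

Invalid (Luhn sum mod 10 = 3)


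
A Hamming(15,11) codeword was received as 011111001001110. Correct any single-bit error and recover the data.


Syndrome = 0: no error detected

Data: 11101001110 (no errors)


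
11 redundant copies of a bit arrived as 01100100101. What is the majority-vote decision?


Ones: 5 out of 11
Threshold: 6

0 (5/11 voted 1)


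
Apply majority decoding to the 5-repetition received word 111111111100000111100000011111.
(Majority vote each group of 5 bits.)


Groups: 11111, 11111, 00000, 11110, 00000, 11111
Majority votes: 110101

110101


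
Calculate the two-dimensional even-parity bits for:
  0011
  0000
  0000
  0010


Row parities: 0001
Column parities: 0001

Row P: 0001, Col P: 0001, Corner: 1


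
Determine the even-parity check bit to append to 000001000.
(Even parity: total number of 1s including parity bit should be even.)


Number of 1s in data: 1
Parity bit: 1

1


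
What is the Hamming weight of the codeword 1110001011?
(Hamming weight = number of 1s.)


Counting 1s in 1110001011

6


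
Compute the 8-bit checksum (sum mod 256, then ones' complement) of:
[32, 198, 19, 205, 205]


Sum = 659 mod 256 = 147
Complement = 108

108


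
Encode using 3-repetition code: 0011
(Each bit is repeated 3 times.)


Each bit -> 3 copies

000000111111


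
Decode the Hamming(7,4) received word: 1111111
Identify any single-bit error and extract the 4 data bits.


Syndrome = 0: no error detected

Data: 1111 (no errors)


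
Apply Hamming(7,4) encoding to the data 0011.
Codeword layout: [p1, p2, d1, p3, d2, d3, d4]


Parity bits: p1=1, p2=0, p3=0

1000011


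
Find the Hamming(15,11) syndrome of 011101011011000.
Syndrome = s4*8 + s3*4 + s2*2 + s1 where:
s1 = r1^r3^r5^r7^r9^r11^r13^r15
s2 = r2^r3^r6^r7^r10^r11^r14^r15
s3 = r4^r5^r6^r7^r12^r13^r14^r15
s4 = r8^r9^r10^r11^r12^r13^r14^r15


s1=1, s2=0, s3=1, s4=0

Syndrome = 5 (error at position 5)


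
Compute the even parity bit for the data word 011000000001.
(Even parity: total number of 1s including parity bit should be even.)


Number of 1s in data: 3
Parity bit: 1

1


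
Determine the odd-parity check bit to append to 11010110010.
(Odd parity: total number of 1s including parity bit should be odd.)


Number of 1s in data: 6
Parity bit: 1

1


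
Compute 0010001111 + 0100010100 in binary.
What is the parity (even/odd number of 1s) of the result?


0010001111 = 143
0100010100 = 276
Sum = 419 = 110100011
1s count = 5

odd parity (5 ones in 110100011)


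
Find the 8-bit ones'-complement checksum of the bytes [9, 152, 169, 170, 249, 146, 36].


Sum = 931 mod 256 = 163
Complement = 92

92


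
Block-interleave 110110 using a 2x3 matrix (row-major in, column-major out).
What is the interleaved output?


Matrix:
  110
  110
Read columns: 111100

111100


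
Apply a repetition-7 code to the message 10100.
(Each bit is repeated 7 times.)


Each bit -> 7 copies

11111110000000111111100000000000000


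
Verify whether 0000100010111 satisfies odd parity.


Number of 1s: 5

Yes, parity is correct (5 ones)


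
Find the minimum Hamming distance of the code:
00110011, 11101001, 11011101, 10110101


Comparing all pairs, minimum distance: 3
Can detect 2 errors, correct 1 errors

3


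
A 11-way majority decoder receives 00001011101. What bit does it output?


Ones: 5 out of 11
Threshold: 6

0 (5/11 voted 1)


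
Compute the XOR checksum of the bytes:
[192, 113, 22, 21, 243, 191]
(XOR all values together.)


XOR chain: 192 ^ 113 ^ 22 ^ 21 ^ 243 ^ 191 = 254

254


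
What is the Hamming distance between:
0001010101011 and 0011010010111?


XOR: 0010000111100
Count of 1s: 5

5


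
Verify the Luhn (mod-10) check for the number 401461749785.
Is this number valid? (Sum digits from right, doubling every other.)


Luhn sum = 55
55 mod 10 = 5

Invalid (Luhn sum mod 10 = 5)


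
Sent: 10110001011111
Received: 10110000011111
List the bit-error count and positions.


XOR: 00000001000000

1 error(s) at position(s): 7


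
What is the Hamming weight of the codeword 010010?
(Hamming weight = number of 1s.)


Counting 1s in 010010

2


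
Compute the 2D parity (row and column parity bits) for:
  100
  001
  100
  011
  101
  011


Row parities: 111000
Column parities: 100

Row P: 111000, Col P: 100, Corner: 1


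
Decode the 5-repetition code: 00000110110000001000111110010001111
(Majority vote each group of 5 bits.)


Groups: 00000, 11011, 00000, 01000, 11111, 00100, 01111
Majority votes: 0100101

0100101


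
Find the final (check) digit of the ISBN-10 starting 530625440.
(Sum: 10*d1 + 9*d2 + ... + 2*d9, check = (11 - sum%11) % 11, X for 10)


Weighted sum: 184
184 mod 11 = 8

Check digit: 3


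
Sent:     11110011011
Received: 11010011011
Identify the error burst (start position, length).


XOR: 00100000000

Burst at position 2, length 1


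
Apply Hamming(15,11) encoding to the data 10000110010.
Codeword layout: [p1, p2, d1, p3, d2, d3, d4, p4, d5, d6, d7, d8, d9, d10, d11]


Parity bits: p1=0, p2=0, p3=1, p4=1

001100010110010


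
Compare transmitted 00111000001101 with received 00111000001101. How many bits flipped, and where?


XOR: 00000000000000

0 errors (received matches sent)


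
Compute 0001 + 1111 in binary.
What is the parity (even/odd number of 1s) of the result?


0001 = 1
1111 = 15
Sum = 16 = 10000
1s count = 1

odd parity (1 ones in 10000)


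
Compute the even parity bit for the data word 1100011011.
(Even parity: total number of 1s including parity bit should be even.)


Number of 1s in data: 6
Parity bit: 0

0


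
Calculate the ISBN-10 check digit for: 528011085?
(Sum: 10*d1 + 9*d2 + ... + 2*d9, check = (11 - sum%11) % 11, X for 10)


Weighted sum: 177
177 mod 11 = 1

Check digit: X


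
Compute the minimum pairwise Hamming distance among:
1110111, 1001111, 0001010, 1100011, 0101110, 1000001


Comparing all pairs, minimum distance: 2
Can detect 1 errors, correct 0 errors

2


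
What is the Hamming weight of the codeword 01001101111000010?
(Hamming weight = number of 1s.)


Counting 1s in 01001101111000010

8


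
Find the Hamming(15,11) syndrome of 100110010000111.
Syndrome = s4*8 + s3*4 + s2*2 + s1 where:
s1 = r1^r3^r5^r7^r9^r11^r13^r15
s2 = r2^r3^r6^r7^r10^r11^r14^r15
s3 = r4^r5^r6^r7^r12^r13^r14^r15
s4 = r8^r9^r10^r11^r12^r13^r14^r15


s1=0, s2=0, s3=1, s4=0

Syndrome = 4 (error at position 4)


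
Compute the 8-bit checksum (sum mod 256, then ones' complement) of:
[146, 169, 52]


Sum = 367 mod 256 = 111
Complement = 144

144


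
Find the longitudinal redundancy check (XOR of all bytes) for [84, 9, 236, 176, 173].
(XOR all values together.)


XOR chain: 84 ^ 9 ^ 236 ^ 176 ^ 173 = 172

172


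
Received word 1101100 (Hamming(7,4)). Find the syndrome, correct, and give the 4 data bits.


Syndrome = 2: error at position 2

Data: 0100 (corrected bit 2)


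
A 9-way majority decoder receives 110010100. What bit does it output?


Ones: 4 out of 9
Threshold: 5

0 (4/9 voted 1)


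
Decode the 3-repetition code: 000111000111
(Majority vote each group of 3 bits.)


Groups: 000, 111, 000, 111
Majority votes: 0101

0101


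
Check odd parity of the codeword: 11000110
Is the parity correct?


Number of 1s: 4

No, parity error (4 ones)


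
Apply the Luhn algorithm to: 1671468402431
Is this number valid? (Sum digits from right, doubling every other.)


Luhn sum = 51
51 mod 10 = 1

Invalid (Luhn sum mod 10 = 1)


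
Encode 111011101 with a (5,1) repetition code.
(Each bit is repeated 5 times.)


Each bit -> 5 copies

111111111111111000001111111111111110000011111


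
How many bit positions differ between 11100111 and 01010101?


XOR: 10110010
Count of 1s: 4

4


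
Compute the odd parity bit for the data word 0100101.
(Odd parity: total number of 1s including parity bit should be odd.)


Number of 1s in data: 3
Parity bit: 0

0


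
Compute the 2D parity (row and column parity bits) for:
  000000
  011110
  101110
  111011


Row parities: 0001
Column parities: 001011

Row P: 0001, Col P: 001011, Corner: 1


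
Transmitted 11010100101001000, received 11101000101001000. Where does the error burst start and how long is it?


XOR: 00111100000000000

Burst at position 2, length 4


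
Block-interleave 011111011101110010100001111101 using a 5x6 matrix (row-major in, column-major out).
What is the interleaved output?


Matrix:
  011111
  011101
  110010
  100001
  111101
Read columns: 001111110111001110011010011011

001111110111001110011010011011


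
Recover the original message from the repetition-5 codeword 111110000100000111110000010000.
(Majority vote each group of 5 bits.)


Groups: 11111, 00001, 00000, 11111, 00000, 10000
Majority votes: 100100

100100


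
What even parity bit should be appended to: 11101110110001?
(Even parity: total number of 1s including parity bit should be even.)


Number of 1s in data: 9
Parity bit: 1

1


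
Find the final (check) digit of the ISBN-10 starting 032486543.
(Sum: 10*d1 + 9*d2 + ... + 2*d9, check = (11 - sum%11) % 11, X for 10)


Weighted sum: 187
187 mod 11 = 0

Check digit: 0


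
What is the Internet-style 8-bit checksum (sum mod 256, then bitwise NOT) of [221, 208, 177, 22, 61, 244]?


Sum = 933 mod 256 = 165
Complement = 90

90


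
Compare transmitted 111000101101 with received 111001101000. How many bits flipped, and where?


XOR: 000001000101

3 error(s) at position(s): 5, 9, 11


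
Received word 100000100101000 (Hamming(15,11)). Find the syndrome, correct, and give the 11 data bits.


Syndrome = 0: no error detected

Data: 00010101000 (no errors)


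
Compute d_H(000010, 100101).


XOR: 100111
Count of 1s: 4

4


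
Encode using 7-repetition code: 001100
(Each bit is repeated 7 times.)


Each bit -> 7 copies

000000000000001111111111111100000000000000


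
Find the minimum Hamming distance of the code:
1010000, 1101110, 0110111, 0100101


Comparing all pairs, minimum distance: 2
Can detect 1 errors, correct 0 errors

2


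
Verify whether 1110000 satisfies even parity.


Number of 1s: 3

No, parity error (3 ones)


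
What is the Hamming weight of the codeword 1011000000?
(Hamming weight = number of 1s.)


Counting 1s in 1011000000

3


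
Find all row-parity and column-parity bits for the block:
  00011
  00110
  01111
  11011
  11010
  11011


Row parities: 000010
Column parities: 10000

Row P: 000010, Col P: 10000, Corner: 1


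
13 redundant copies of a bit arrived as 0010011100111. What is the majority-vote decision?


Ones: 7 out of 13
Threshold: 7

1 (7/13 voted 1)


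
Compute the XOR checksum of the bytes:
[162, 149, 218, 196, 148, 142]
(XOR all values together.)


XOR chain: 162 ^ 149 ^ 218 ^ 196 ^ 148 ^ 142 = 51

51


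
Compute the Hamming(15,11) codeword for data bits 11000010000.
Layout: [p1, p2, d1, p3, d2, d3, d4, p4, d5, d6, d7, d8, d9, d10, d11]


Parity bits: p1=1, p2=0, p3=1, p4=1

101110010010000


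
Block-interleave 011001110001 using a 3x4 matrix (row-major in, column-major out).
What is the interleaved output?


Matrix:
  0110
  0111
  0001
Read columns: 000110110011

000110110011


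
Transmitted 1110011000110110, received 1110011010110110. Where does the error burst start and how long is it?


XOR: 0000000010000000

Burst at position 8, length 1


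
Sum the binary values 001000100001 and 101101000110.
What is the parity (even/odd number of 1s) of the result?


001000100001 = 545
101101000110 = 2886
Sum = 3431 = 110101100111
1s count = 8

even parity (8 ones in 110101100111)


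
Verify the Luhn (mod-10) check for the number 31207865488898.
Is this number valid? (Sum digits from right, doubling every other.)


Luhn sum = 80
80 mod 10 = 0

Valid (Luhn sum mod 10 = 0)


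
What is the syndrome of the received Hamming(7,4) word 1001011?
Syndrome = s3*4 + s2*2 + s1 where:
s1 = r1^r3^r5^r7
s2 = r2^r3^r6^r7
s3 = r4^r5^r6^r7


s1=0, s2=0, s3=1

Syndrome = 4 (error at position 4)


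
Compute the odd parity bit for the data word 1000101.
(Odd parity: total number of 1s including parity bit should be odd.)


Number of 1s in data: 3
Parity bit: 0

0


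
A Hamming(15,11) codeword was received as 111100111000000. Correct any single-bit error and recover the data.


Syndrome = 2: error at position 2

Data: 10011000000 (corrected bit 2)


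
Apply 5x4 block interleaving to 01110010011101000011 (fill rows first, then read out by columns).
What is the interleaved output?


Matrix:
  0111
  0010
  0111
  0100
  0011
Read columns: 00000101101110110101

00000101101110110101


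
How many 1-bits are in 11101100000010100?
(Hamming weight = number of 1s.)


Counting 1s in 11101100000010100

7


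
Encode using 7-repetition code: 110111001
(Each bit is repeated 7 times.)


Each bit -> 7 copies

111111111111110000000111111111111111111111000000000000001111111


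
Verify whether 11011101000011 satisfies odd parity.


Number of 1s: 8

No, parity error (8 ones)


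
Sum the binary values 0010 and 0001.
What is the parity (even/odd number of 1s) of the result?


0010 = 2
0001 = 1
Sum = 3 = 11
1s count = 2

even parity (2 ones in 11)


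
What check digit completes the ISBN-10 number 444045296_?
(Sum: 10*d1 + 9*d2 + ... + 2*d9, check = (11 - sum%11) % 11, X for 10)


Weighted sum: 204
204 mod 11 = 6

Check digit: 5


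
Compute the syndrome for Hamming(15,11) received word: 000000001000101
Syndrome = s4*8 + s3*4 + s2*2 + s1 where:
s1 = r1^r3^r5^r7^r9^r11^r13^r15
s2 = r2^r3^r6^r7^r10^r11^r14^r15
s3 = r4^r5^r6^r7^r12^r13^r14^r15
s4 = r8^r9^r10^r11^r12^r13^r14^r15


s1=1, s2=1, s3=0, s4=1

Syndrome = 11 (error at position 11)


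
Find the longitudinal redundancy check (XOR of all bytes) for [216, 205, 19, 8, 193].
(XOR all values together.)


XOR chain: 216 ^ 205 ^ 19 ^ 8 ^ 193 = 207

207


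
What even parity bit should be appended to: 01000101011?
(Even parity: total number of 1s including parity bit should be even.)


Number of 1s in data: 5
Parity bit: 1

1


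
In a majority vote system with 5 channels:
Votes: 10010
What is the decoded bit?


Ones: 2 out of 5
Threshold: 3

0 (2/5 voted 1)


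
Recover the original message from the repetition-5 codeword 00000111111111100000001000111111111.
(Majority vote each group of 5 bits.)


Groups: 00000, 11111, 11111, 00000, 00100, 01111, 11111
Majority votes: 0110011

0110011


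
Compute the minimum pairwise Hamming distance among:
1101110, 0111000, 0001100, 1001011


Comparing all pairs, minimum distance: 3
Can detect 2 errors, correct 1 errors

3


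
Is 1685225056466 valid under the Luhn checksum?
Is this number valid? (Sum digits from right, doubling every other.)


Luhn sum = 45
45 mod 10 = 5

Invalid (Luhn sum mod 10 = 5)


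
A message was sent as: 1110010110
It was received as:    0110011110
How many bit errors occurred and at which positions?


XOR: 1000001000

2 error(s) at position(s): 0, 6


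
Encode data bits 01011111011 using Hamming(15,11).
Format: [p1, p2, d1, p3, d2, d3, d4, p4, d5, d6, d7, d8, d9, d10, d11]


Parity bits: p1=1, p2=1, p3=1, p4=0

110110101111011


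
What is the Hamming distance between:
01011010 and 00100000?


XOR: 01111010
Count of 1s: 5

5


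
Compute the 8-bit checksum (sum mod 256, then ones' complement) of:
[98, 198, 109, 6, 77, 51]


Sum = 539 mod 256 = 27
Complement = 228

228


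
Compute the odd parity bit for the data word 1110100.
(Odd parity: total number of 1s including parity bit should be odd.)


Number of 1s in data: 4
Parity bit: 1

1


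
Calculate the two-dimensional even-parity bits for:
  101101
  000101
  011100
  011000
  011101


Row parities: 00100
Column parities: 110001

Row P: 00100, Col P: 110001, Corner: 1


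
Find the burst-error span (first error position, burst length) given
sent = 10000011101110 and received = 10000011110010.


XOR: 00000000011100

Burst at position 9, length 3


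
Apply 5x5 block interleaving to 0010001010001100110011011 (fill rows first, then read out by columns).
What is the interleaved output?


Matrix:
  00100
  01010
  00110
  01100
  11011
Read columns: 0000101011101100110100001

0000101011101100110100001


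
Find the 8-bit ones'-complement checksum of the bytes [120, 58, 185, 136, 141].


Sum = 640 mod 256 = 128
Complement = 127

127


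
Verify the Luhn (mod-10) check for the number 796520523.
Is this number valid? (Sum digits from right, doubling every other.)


Luhn sum = 37
37 mod 10 = 7

Invalid (Luhn sum mod 10 = 7)


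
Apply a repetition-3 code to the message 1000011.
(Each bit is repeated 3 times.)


Each bit -> 3 copies

111000000000000111111


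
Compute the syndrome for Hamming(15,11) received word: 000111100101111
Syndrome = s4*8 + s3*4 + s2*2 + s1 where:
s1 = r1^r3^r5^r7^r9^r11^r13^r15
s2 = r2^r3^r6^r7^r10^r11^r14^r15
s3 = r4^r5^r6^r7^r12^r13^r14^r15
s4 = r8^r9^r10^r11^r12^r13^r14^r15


s1=0, s2=1, s3=0, s4=1

Syndrome = 10 (error at position 10)


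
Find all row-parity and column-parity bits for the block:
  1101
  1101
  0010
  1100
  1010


Row parities: 11100
Column parities: 0100

Row P: 11100, Col P: 0100, Corner: 1


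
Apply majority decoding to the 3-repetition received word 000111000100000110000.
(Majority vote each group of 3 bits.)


Groups: 000, 111, 000, 100, 000, 110, 000
Majority votes: 0100010

0100010


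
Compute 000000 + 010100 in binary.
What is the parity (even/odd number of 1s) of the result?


000000 = 0
010100 = 20
Sum = 20 = 10100
1s count = 2

even parity (2 ones in 10100)


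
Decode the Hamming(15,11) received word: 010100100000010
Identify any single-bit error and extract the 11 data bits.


Syndrome = 15: error at position 15

Data: 00010000011 (corrected bit 15)


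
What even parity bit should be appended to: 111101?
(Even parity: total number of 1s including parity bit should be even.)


Number of 1s in data: 5
Parity bit: 1

1


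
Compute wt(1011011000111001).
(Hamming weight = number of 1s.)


Counting 1s in 1011011000111001

9


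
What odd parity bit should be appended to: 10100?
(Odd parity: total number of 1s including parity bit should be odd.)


Number of 1s in data: 2
Parity bit: 1

1


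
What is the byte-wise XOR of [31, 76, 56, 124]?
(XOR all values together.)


XOR chain: 31 ^ 76 ^ 56 ^ 124 = 23

23


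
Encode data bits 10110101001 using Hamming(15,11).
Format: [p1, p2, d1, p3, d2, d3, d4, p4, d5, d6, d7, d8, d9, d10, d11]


Parity bits: p1=1, p2=1, p3=0, p4=1

111001110101001


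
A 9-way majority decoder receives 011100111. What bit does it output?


Ones: 6 out of 9
Threshold: 5

1 (6/9 voted 1)


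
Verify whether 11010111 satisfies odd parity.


Number of 1s: 6

No, parity error (6 ones)


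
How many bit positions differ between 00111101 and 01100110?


XOR: 01011011
Count of 1s: 5

5


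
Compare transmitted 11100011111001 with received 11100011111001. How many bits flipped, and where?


XOR: 00000000000000

0 errors (received matches sent)


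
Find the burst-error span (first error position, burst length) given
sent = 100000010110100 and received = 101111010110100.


XOR: 001111000000000

Burst at position 2, length 4


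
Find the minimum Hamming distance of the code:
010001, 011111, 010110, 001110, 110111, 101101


Comparing all pairs, minimum distance: 2
Can detect 1 errors, correct 0 errors

2


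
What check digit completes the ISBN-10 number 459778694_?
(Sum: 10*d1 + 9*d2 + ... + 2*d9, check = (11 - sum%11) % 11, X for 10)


Weighted sum: 347
347 mod 11 = 6

Check digit: 5


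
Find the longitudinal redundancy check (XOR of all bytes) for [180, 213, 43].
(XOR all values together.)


XOR chain: 180 ^ 213 ^ 43 = 74

74


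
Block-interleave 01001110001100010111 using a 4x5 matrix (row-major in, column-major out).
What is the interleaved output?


Matrix:
  01001
  11000
  11000
  10111
Read columns: 01111110000100011001

01111110000100011001


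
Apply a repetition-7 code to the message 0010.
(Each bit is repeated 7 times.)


Each bit -> 7 copies

0000000000000011111110000000


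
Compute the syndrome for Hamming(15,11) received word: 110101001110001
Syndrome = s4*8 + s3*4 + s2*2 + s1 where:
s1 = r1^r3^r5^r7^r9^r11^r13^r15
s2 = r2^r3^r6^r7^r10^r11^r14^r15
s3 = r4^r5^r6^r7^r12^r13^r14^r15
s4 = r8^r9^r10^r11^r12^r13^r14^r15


s1=0, s2=1, s3=1, s4=0

Syndrome = 6 (error at position 6)


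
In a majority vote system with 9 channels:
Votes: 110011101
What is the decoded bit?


Ones: 6 out of 9
Threshold: 5

1 (6/9 voted 1)


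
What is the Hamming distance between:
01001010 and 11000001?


XOR: 10001011
Count of 1s: 4

4


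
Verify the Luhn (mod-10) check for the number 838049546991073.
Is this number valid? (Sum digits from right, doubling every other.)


Luhn sum = 82
82 mod 10 = 2

Invalid (Luhn sum mod 10 = 2)


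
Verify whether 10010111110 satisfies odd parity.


Number of 1s: 7

Yes, parity is correct (7 ones)


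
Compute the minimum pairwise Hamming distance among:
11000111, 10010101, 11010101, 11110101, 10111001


Comparing all pairs, minimum distance: 1
Can detect 0 errors, correct 0 errors

1


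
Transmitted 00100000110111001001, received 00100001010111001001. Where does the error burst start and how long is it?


XOR: 00000001100000000000

Burst at position 7, length 2


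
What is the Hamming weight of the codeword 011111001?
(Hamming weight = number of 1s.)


Counting 1s in 011111001

6


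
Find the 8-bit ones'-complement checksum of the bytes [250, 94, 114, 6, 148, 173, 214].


Sum = 999 mod 256 = 231
Complement = 24

24


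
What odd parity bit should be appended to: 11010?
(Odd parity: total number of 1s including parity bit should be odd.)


Number of 1s in data: 3
Parity bit: 0

0


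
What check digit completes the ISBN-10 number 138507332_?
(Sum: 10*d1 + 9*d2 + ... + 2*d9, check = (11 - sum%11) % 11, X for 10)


Weighted sum: 196
196 mod 11 = 9

Check digit: 2


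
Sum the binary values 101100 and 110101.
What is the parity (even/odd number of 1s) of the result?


101100 = 44
110101 = 53
Sum = 97 = 1100001
1s count = 3

odd parity (3 ones in 1100001)


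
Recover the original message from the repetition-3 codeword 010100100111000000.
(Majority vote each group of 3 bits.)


Groups: 010, 100, 100, 111, 000, 000
Majority votes: 000100

000100


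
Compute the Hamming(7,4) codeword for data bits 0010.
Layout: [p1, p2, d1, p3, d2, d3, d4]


Parity bits: p1=0, p2=1, p3=1

0101010


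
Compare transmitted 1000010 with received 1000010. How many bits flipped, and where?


XOR: 0000000

0 errors (received matches sent)


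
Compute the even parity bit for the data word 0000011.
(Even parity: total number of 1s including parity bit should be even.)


Number of 1s in data: 2
Parity bit: 0

0


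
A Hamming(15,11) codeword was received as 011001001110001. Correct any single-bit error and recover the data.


Syndrome = 0: no error detected

Data: 10101110001 (no errors)


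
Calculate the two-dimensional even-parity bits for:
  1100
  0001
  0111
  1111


Row parities: 0110
Column parities: 0101

Row P: 0110, Col P: 0101, Corner: 0


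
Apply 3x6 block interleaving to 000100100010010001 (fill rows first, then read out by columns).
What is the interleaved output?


Matrix:
  000100
  100010
  010001
Read columns: 010001000100010001

010001000100010001


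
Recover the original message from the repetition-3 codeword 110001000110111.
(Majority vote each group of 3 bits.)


Groups: 110, 001, 000, 110, 111
Majority votes: 10011

10011


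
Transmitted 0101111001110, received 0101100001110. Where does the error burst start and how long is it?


XOR: 0000011000000

Burst at position 5, length 2


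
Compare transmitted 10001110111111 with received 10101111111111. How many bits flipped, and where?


XOR: 00100001000000

2 error(s) at position(s): 2, 7


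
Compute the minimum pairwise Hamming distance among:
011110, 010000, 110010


Comparing all pairs, minimum distance: 2
Can detect 1 errors, correct 0 errors

2


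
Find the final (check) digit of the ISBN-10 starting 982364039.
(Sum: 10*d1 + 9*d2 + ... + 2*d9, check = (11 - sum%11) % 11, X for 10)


Weighted sum: 282
282 mod 11 = 7

Check digit: 4


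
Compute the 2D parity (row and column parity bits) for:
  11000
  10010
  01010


Row parities: 000
Column parities: 00000

Row P: 000, Col P: 00000, Corner: 0


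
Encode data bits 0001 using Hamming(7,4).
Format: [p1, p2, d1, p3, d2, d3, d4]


Parity bits: p1=1, p2=1, p3=1

1101001


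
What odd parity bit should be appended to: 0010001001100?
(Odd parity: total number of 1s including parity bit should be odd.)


Number of 1s in data: 4
Parity bit: 1

1


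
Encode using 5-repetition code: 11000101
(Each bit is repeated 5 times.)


Each bit -> 5 copies

1111111111000000000000000111110000011111


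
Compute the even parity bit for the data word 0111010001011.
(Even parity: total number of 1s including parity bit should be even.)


Number of 1s in data: 7
Parity bit: 1

1


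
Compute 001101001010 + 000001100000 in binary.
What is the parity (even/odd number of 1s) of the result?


001101001010 = 842
000001100000 = 96
Sum = 938 = 1110101010
1s count = 6

even parity (6 ones in 1110101010)


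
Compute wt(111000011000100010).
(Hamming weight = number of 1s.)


Counting 1s in 111000011000100010

7


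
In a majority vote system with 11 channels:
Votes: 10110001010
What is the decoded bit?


Ones: 5 out of 11
Threshold: 6

0 (5/11 voted 1)


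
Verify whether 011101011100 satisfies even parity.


Number of 1s: 7

No, parity error (7 ones)


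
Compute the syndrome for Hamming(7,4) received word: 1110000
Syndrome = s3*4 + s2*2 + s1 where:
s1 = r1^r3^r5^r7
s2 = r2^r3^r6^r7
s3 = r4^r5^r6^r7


s1=0, s2=0, s3=0

Syndrome = 0 (no error)


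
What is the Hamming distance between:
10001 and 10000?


XOR: 00001
Count of 1s: 1

1


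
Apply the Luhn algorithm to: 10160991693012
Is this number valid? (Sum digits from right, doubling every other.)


Luhn sum = 51
51 mod 10 = 1

Invalid (Luhn sum mod 10 = 1)


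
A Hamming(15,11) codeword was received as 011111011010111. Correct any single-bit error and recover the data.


Syndrome = 0: no error detected

Data: 11101010111 (no errors)


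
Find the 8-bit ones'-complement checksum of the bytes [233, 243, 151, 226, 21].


Sum = 874 mod 256 = 106
Complement = 149

149


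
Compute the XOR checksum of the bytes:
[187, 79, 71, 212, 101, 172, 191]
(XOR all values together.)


XOR chain: 187 ^ 79 ^ 71 ^ 212 ^ 101 ^ 172 ^ 191 = 17

17


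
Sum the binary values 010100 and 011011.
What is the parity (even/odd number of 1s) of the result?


010100 = 20
011011 = 27
Sum = 47 = 101111
1s count = 5

odd parity (5 ones in 101111)


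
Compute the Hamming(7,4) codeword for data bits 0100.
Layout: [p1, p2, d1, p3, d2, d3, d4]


Parity bits: p1=1, p2=0, p3=1

1001100


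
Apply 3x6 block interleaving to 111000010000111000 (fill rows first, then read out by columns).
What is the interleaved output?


Matrix:
  111000
  010000
  111000
Read columns: 101111101000000000

101111101000000000


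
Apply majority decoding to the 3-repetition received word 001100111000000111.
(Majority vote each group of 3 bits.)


Groups: 001, 100, 111, 000, 000, 111
Majority votes: 001001

001001


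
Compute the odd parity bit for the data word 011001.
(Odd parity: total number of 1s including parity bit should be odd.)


Number of 1s in data: 3
Parity bit: 0

0


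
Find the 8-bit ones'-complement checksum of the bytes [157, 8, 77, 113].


Sum = 355 mod 256 = 99
Complement = 156

156


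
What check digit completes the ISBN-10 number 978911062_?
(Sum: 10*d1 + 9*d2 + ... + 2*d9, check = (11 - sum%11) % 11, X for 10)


Weighted sum: 313
313 mod 11 = 5

Check digit: 6


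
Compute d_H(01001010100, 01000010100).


XOR: 00001000000
Count of 1s: 1

1


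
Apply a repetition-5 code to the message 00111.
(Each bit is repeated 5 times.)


Each bit -> 5 copies

0000000000111111111111111


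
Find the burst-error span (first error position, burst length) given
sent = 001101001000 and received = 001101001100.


XOR: 000000000100

Burst at position 9, length 1


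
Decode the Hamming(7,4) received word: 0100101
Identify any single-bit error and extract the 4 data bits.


Syndrome = 0: no error detected

Data: 0101 (no errors)


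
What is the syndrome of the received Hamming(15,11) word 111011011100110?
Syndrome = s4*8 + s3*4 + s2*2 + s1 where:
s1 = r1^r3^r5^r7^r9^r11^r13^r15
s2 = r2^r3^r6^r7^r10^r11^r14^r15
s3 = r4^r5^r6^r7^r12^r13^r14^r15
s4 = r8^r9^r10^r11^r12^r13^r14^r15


s1=1, s2=1, s3=0, s4=1

Syndrome = 11 (error at position 11)


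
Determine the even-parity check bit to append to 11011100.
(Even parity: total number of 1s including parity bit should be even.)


Number of 1s in data: 5
Parity bit: 1

1


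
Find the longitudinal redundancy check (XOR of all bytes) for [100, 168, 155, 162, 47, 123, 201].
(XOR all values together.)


XOR chain: 100 ^ 168 ^ 155 ^ 162 ^ 47 ^ 123 ^ 201 = 104

104


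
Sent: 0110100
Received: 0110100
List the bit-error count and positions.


XOR: 0000000

0 errors (received matches sent)


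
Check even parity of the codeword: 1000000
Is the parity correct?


Number of 1s: 1

No, parity error (1 ones)


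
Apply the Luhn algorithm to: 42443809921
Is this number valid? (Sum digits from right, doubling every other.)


Luhn sum = 53
53 mod 10 = 3

Invalid (Luhn sum mod 10 = 3)


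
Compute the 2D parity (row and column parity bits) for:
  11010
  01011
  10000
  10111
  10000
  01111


Row parities: 111010
Column parities: 01001

Row P: 111010, Col P: 01001, Corner: 0


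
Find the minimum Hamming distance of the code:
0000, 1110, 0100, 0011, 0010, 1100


Comparing all pairs, minimum distance: 1
Can detect 0 errors, correct 0 errors

1


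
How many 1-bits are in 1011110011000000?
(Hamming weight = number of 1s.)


Counting 1s in 1011110011000000

7


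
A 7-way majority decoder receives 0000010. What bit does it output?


Ones: 1 out of 7
Threshold: 4

0 (1/7 voted 1)


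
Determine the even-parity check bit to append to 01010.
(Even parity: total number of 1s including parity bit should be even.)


Number of 1s in data: 2
Parity bit: 0

0


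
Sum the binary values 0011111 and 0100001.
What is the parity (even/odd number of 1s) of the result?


0011111 = 31
0100001 = 33
Sum = 64 = 1000000
1s count = 1

odd parity (1 ones in 1000000)


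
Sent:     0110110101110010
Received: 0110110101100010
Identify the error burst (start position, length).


XOR: 0000000000010000

Burst at position 11, length 1


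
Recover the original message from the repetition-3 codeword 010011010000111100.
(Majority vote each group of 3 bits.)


Groups: 010, 011, 010, 000, 111, 100
Majority votes: 010010

010010


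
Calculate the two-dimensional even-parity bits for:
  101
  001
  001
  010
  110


Row parities: 01110
Column parities: 001

Row P: 01110, Col P: 001, Corner: 1


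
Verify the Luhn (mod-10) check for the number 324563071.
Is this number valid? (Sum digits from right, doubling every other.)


Luhn sum = 30
30 mod 10 = 0

Valid (Luhn sum mod 10 = 0)


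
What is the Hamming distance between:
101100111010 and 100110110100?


XOR: 001010001110
Count of 1s: 5

5


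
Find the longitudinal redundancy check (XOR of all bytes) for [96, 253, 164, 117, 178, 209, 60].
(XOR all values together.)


XOR chain: 96 ^ 253 ^ 164 ^ 117 ^ 178 ^ 209 ^ 60 = 19

19


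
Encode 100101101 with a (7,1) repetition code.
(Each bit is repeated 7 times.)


Each bit -> 7 copies

111111100000000000000111111100000001111111111111100000001111111


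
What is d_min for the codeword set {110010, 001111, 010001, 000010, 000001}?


Comparing all pairs, minimum distance: 1
Can detect 0 errors, correct 0 errors

1


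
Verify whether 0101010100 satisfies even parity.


Number of 1s: 4

Yes, parity is correct (4 ones)


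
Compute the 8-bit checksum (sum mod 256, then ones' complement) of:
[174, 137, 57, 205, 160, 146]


Sum = 879 mod 256 = 111
Complement = 144

144


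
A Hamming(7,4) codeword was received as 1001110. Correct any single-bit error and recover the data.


Syndrome = 6: error at position 6

Data: 0100 (corrected bit 6)


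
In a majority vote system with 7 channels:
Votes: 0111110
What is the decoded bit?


Ones: 5 out of 7
Threshold: 4

1 (5/7 voted 1)


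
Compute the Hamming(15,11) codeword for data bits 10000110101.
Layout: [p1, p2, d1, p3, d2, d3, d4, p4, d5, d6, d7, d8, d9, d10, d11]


Parity bits: p1=0, p2=0, p3=0, p4=0

001000000110101


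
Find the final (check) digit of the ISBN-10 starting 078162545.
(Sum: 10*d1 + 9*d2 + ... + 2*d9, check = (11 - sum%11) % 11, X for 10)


Weighted sum: 222
222 mod 11 = 2

Check digit: 9


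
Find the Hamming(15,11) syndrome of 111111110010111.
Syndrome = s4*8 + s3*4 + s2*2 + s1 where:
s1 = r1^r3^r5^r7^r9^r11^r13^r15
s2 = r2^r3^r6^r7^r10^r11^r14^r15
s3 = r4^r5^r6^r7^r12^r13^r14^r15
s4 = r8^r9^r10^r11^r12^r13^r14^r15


s1=1, s2=1, s3=1, s4=1

Syndrome = 15 (error at position 15)


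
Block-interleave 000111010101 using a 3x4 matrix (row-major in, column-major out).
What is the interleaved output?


Matrix:
  0001
  1101
  0101
Read columns: 010011000111

010011000111


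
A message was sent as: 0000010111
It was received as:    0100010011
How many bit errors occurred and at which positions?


XOR: 0100000100

2 error(s) at position(s): 1, 7


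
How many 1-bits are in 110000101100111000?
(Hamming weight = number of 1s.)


Counting 1s in 110000101100111000

8


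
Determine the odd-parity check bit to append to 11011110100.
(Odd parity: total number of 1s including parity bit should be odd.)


Number of 1s in data: 7
Parity bit: 0

0


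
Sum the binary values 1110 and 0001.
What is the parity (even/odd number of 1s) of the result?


1110 = 14
0001 = 1
Sum = 15 = 1111
1s count = 4

even parity (4 ones in 1111)


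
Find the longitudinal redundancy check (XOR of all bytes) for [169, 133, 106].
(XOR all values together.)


XOR chain: 169 ^ 133 ^ 106 = 70

70


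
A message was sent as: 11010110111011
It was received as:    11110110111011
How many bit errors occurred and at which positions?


XOR: 00100000000000

1 error(s) at position(s): 2


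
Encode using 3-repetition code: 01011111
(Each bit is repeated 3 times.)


Each bit -> 3 copies

000111000111111111111111


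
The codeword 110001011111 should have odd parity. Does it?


Number of 1s: 8

No, parity error (8 ones)


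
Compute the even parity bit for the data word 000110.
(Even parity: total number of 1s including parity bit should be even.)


Number of 1s in data: 2
Parity bit: 0

0


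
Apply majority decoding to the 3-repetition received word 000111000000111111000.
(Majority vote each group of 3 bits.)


Groups: 000, 111, 000, 000, 111, 111, 000
Majority votes: 0100110

0100110


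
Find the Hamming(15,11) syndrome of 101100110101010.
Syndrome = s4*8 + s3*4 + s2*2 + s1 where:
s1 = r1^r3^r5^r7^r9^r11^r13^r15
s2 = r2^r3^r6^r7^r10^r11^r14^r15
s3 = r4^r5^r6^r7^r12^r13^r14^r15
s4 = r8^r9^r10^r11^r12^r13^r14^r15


s1=1, s2=0, s3=0, s4=0

Syndrome = 1 (error at position 1)


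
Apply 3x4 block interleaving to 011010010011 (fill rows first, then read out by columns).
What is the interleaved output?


Matrix:
  0110
  1001
  0011
Read columns: 010100101011

010100101011


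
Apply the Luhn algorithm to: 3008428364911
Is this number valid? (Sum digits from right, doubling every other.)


Luhn sum = 58
58 mod 10 = 8

Invalid (Luhn sum mod 10 = 8)
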